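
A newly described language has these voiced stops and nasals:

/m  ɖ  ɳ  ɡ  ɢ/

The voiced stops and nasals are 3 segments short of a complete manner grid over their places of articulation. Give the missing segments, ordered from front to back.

place of articulation  oral stop  nasal   
bilabial          —         m       
retroflex         ɖ         ɳ       
velar             ɡ         —       
uvular            ɢ         —       
Gaps, from front to back: bilabial lacks oral stop (/b/); velar lacks nasal (/ŋ/); uvular lacks nasal (/ɴ/).

/b/, /ŋ/, /ɴ/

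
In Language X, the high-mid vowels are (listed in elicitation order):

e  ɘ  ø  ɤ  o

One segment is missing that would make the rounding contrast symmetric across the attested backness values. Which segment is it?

Unrounded: /e/ (front), /ɘ/ (central), /ɤ/ (back).
Rounded: /ø/ (front), /o/ (back).
The central row has no rounded member, so the gap is the central rounded vowel /ɵ/.

/ɵ/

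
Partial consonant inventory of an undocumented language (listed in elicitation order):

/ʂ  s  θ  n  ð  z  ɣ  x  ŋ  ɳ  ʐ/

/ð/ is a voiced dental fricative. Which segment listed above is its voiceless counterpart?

/θ/

The voiceless counterpart is a voiceless dental fricative — in this inventory, /θ/.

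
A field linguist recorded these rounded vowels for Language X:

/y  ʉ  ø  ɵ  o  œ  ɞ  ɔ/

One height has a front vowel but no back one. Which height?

Front: /y/ (high), /ø/ (high-mid), /œ/ (low-mid).
Central: /ʉ/ (high), /ɵ/ (high-mid), /ɞ/ (low-mid).
Back: /o/ (high-mid), /ɔ/ (low-mid).
Every height has a back member except high, where /u/ would be expected.

high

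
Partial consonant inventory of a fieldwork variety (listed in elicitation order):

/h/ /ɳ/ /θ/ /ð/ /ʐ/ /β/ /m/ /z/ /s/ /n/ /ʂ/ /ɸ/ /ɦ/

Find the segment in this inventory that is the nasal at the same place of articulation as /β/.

/m/

/β/ is a voiced bilabial fricative.
The nasal at the same place is a bilabial nasal — in this inventory, /m/.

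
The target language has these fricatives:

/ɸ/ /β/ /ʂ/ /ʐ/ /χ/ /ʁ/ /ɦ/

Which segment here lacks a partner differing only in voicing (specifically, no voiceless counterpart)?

Bilabial: /ɸ/ ~ /β/
Retroflex: /ʂ/ ~ /ʐ/
Uvular: /χ/ ~ /ʁ/
Glottal: only /ɦ/ (voiced); no voiceless partner.
So /ɦ/ is the unpaired segment.

/ɦ/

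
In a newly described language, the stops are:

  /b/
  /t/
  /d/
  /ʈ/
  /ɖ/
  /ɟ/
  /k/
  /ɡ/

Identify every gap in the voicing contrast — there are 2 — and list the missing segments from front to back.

place of articulation  voiceless  voiced  
bilabial          —         b       
alveolar          t         d       
retroflex         ʈ         ɖ       
palatal           —         ɟ       
velar             k         ɡ       
Gaps, from front to back: bilabial lacks voiceless (/p/); palatal lacks voiceless (/c/).

/p/, /c/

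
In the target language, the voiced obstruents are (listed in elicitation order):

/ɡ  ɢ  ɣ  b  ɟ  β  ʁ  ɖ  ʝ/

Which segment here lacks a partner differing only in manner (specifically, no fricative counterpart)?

/ɖ/

Bilabial: /b/ ~ /β/
Palatal: /ɟ/ ~ /ʝ/
Velar: /ɡ/ ~ /ɣ/
Uvular: /ɢ/ ~ /ʁ/
Retroflex: only /ɖ/ (stop); no fricative partner.
So /ɖ/ is the unpaired segment.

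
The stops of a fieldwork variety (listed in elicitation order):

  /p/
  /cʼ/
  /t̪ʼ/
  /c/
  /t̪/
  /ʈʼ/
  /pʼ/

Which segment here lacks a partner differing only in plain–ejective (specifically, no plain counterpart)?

/ʈʼ/

Bilabial: /p/ ~ /pʼ/
Dental: /t̪/ ~ /t̪ʼ/
Palatal: /c/ ~ /cʼ/
Retroflex: only /ʈʼ/ (ejective); no plain partner.
So /ʈʼ/ is the unpaired segment.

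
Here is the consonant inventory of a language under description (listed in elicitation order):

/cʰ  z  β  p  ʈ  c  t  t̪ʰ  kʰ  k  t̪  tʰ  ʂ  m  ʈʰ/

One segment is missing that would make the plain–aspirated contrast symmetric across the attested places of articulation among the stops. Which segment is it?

/pʰ/

place of articulation  plain     aspirated
bilabial          p         —       
dental            t̪        t̪ʰ     
alveolar          t         tʰ      
retroflex         ʈ         ʈʰ      
palatal           c         cʰ      
velar             k         kʰ      
The bilabial row has no aspirated member, so the gap is the aspirated bilabial stop /pʰ/.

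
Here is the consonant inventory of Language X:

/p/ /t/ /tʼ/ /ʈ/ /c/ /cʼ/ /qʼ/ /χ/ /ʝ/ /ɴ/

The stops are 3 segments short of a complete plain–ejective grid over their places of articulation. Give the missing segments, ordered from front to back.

Plain: /p/ (bilabial), /t/ (alveolar), /ʈ/ (retroflex), /c/ (palatal).
Ejective: /tʼ/ (alveolar), /cʼ/ (palatal), /qʼ/ (uvular).
Gaps, from front to back: bilabial lacks ejective (/pʼ/); retroflex lacks ejective (/ʈʼ/); uvular lacks plain (/q/).

/pʼ/, /ʈʼ/, /q/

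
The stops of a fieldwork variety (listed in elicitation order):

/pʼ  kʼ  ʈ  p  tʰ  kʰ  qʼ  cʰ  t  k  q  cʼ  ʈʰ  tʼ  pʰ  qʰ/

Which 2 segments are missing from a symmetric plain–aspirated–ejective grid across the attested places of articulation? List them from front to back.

bilabial: plain /p/, aspirated /pʰ/, ejective /pʼ/.
alveolar: plain /t/, aspirated /tʰ/, ejective /tʼ/.
retroflex: plain /ʈ/, aspirated /ʈʰ/, ejective —.
palatal: plain —, aspirated /cʰ/, ejective /cʼ/.
velar: plain /k/, aspirated /kʰ/, ejective /kʼ/.
uvular: plain /q/, aspirated /qʰ/, ejective /qʼ/.
Gaps, from front to back: retroflex lacks ejective (/ʈʼ/); palatal lacks plain (/c/).

/ʈʼ/, /c/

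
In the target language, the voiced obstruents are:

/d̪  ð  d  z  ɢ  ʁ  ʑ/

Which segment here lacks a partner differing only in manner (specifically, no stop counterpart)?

Dental: /d̪/ ~ /ð/
Alveolar: /d/ ~ /z/
Uvular: /ɢ/ ~ /ʁ/
Alveolo-palatal: only /ʑ/ (fricative); no stop partner.
So /ʑ/ is the unpaired segment.

/ʑ/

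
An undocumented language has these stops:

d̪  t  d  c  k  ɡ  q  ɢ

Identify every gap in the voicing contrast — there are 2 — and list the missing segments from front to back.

/t̪/, /ɟ/

place of articulation  voiceless  voiced  
dental            —         d̪      
alveolar          t         d       
palatal           c         —       
velar             k         ɡ       
uvular            q         ɢ       
Gaps, from front to back: dental lacks voiceless (/t̪/); palatal lacks voiced (/ɟ/).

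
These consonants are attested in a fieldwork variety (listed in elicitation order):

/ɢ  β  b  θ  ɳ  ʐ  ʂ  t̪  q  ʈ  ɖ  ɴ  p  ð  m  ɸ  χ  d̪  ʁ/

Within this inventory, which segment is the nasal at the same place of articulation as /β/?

/m/

/β/ is a voiced bilabial fricative.
The nasal at the same place is a bilabial nasal — in this inventory, /m/.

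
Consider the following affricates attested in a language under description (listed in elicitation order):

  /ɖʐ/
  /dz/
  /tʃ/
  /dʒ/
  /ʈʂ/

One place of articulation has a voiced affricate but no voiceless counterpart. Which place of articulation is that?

alveolar: voiceless —, voiced /dz/.
postalveolar: voiceless /tʃ/, voiced /dʒ/.
retroflex: voiceless /ʈʂ/, voiced /ɖʐ/.
Every place of articulation has a voiceless member except alveolar, where /ts/ would be expected.

alveolar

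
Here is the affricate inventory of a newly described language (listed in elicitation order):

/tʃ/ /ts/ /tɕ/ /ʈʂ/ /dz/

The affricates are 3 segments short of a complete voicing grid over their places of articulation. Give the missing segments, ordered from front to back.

/dʒ/, /ɖʐ/, /dʑ/

place of articulation  voiceless  voiced  
alveolar          ts        dz      
postalveolar      tʃ        —       
retroflex         ʈʂ        —       
alveolo-palatal   tɕ        —       
Gaps, from front to back: postalveolar lacks voiced (/dʒ/); retroflex lacks voiced (/ɖʐ/); alveolo-palatal lacks voiced (/dʑ/).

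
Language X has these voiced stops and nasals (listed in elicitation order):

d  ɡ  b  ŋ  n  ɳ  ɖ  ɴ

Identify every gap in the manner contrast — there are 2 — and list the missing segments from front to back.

Oral stop: /b/ (bilabial), /d/ (alveolar), /ɖ/ (retroflex), /ɡ/ (velar).
Nasal: /n/ (alveolar), /ɳ/ (retroflex), /ŋ/ (velar), /ɴ/ (uvular).
Gaps, from front to back: bilabial lacks nasal (/m/); uvular lacks oral stop (/ɢ/).

/m/, /ɢ/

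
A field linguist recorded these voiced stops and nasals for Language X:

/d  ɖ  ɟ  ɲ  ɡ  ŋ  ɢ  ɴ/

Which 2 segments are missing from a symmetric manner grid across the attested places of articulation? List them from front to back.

/n/, /ɳ/

place of articulation  oral stop  nasal   
alveolar          d         —       
retroflex         ɖ         —       
palatal           ɟ         ɲ       
velar             ɡ         ŋ       
uvular            ɢ         ɴ       
Gaps, from front to back: alveolar lacks nasal (/n/); retroflex lacks nasal (/ɳ/).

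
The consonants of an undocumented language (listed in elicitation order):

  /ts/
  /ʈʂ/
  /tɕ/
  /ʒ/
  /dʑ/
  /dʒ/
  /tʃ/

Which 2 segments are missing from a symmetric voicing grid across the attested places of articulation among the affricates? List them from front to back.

place of articulation  voiceless  voiced  
alveolar          ts        —       
postalveolar      tʃ        dʒ      
retroflex         ʈʂ        —       
alveolo-palatal   tɕ        dʑ      
Gaps, from front to back: alveolar lacks voiced (/dz/); retroflex lacks voiced (/ɖʐ/).

/dz/, /ɖʐ/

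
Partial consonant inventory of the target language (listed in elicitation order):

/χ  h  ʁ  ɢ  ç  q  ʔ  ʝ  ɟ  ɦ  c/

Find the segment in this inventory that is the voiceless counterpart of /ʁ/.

/ʁ/ is a voiced uvular fricative.
The voiceless counterpart is a voiceless uvular fricative — in this inventory, /χ/.

/χ/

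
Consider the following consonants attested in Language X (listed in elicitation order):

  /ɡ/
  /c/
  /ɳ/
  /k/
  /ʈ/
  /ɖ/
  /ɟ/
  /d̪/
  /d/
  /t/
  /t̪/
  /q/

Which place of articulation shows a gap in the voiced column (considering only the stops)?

uvular

place of articulation  voiceless  voiced  
dental            t̪        d̪      
alveolar          t         d       
retroflex         ʈ         ɖ       
palatal           c         ɟ       
velar             k         ɡ       
uvular            q         —       
Every place of articulation has a voiced member except uvular, where /ɢ/ would be expected.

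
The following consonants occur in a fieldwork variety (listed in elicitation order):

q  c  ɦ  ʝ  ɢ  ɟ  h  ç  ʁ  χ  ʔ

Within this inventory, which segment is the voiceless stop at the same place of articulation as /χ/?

/χ/ is a voiceless uvular fricative.
The voiceless stop at the same place is a voiceless uvular stop — in this inventory, /q/.

/q/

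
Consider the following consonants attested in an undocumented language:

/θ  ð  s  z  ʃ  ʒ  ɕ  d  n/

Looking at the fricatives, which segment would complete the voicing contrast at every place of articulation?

/ʑ/

dental: voiceless /θ/, voiced /ð/.
alveolar: voiceless /s/, voiced /z/.
postalveolar: voiceless /ʃ/, voiced /ʒ/.
alveolo-palatal: voiceless /ɕ/, voiced —.
The alveolo-palatal row has no voiced member, so the gap is the voiced alveolo-palatal fricative /ʑ/.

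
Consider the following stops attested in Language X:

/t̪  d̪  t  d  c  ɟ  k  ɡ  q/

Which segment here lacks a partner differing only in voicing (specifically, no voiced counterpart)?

Dental: /t̪/ ~ /d̪/
Alveolar: /t/ ~ /d/
Palatal: /c/ ~ /ɟ/
Velar: /k/ ~ /ɡ/
Uvular: only /q/ (voiceless); no voiced partner.
So /q/ is the unpaired segment.

/q/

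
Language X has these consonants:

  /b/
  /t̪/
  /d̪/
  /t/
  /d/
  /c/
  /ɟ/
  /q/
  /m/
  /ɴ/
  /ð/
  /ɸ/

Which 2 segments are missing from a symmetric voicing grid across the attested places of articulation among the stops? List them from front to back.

place of articulation  voiceless  voiced  
bilabial          —         b       
dental            t̪        d̪      
alveolar          t         d       
palatal           c         ɟ       
uvular            q         —       
Gaps, from front to back: bilabial lacks voiceless (/p/); uvular lacks voiced (/ɢ/).

/p/, /ɢ/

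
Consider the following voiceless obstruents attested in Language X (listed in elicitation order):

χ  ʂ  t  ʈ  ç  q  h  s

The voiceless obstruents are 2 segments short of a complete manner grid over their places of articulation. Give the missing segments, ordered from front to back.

Stop: /t/ (alveolar), /ʈ/ (retroflex), /q/ (uvular).
Fricative: /s/ (alveolar), /ʂ/ (retroflex), /ç/ (palatal), /χ/ (uvular), /h/ (glottal).
Gaps, from front to back: palatal lacks stop (/c/); glottal lacks stop (/ʔ/).

/c/, /ʔ/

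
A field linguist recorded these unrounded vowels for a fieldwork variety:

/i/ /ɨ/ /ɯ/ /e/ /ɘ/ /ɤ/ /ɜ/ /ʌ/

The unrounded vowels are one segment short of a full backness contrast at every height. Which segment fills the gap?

high: front /i/, central /ɨ/, back /ɯ/.
high-mid: front /e/, central /ɘ/, back /ɤ/.
low-mid: front —, central /ɜ/, back /ʌ/.
The low-mid row has no front member, so the gap is the low-mid front unrounded vowel /ɛ/.

/ɛ/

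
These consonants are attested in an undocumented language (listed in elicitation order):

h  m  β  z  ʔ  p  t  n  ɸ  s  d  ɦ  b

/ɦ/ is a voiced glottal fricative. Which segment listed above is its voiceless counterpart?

The voiceless counterpart is a voiceless glottal fricative — in this inventory, /h/.

/h/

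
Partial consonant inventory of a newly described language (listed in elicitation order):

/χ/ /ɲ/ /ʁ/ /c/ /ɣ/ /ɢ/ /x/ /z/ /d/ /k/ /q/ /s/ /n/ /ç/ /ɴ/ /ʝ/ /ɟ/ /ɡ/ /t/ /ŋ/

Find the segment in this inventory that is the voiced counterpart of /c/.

/c/ is a voiceless palatal stop.
The voiced counterpart is a voiced palatal stop — in this inventory, /ɟ/.

/ɟ/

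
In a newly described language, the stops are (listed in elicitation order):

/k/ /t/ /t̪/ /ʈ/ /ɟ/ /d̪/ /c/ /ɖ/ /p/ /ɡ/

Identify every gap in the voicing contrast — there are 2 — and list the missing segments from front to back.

bilabial: voiceless /p/, voiced —.
dental: voiceless /t̪/, voiced /d̪/.
alveolar: voiceless /t/, voiced —.
retroflex: voiceless /ʈ/, voiced /ɖ/.
palatal: voiceless /c/, voiced /ɟ/.
velar: voiceless /k/, voiced /ɡ/.
Gaps, from front to back: bilabial lacks voiced (/b/); alveolar lacks voiced (/d/).

/b/, /d/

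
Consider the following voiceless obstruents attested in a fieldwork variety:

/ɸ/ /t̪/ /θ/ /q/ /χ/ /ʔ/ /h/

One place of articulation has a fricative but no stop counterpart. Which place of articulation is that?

bilabial

place of articulation  stop      fricative
bilabial          —         ɸ       
dental            t̪        θ       
uvular            q         χ       
glottal           ʔ         h       
Every place of articulation has a stop member except bilabial, where /p/ would be expected.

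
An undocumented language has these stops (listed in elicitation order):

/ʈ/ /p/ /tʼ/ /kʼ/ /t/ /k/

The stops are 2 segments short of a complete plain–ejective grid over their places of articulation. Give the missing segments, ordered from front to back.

/pʼ/, /ʈʼ/

bilabial: plain /p/, ejective —.
alveolar: plain /t/, ejective /tʼ/.
retroflex: plain /ʈ/, ejective —.
velar: plain /k/, ejective /kʼ/.
Gaps, from front to back: bilabial lacks ejective (/pʼ/); retroflex lacks ejective (/ʈʼ/).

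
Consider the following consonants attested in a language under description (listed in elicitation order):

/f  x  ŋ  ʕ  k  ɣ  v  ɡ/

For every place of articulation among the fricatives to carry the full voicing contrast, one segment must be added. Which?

Voiceless: /f/ (labiodental), /x/ (velar).
Voiced: /v/ (labiodental), /ɣ/ (velar), /ʕ/ (pharyngeal).
The pharyngeal row has no voiceless member, so the gap is the voiceless pharyngeal fricative /ħ/.

/ħ/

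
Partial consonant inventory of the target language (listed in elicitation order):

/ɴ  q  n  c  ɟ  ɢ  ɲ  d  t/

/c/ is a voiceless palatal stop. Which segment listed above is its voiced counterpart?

The voiced counterpart is a voiced palatal stop — in this inventory, /ɟ/.

/ɟ/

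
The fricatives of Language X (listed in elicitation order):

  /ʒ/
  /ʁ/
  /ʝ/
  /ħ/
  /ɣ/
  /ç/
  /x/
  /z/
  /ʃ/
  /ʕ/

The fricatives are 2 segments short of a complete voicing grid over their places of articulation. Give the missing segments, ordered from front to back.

Voiceless: /ʃ/ (postalveolar), /ç/ (palatal), /x/ (velar), /ħ/ (pharyngeal).
Voiced: /z/ (alveolar), /ʒ/ (postalveolar), /ʝ/ (palatal), /ɣ/ (velar), /ʁ/ (uvular), /ʕ/ (pharyngeal).
Gaps, from front to back: alveolar lacks voiceless (/s/); uvular lacks voiceless (/χ/).

/s/, /χ/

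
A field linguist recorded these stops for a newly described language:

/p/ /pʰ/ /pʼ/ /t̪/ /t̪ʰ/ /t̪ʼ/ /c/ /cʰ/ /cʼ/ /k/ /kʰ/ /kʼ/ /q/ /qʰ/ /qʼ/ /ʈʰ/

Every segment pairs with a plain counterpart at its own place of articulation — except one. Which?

/ʈʰ/

Bilabial: /p/ ~ /pʰ/ ~ /pʼ/
Dental: /t̪/ ~ /t̪ʰ/ ~ /t̪ʼ/
Palatal: /c/ ~ /cʰ/ ~ /cʼ/
Velar: /k/ ~ /kʰ/ ~ /kʼ/
Uvular: /q/ ~ /qʰ/ ~ /qʼ/
Retroflex: only /ʈʰ/ (aspirated); no plain partner.
So /ʈʰ/ is the unpaired segment.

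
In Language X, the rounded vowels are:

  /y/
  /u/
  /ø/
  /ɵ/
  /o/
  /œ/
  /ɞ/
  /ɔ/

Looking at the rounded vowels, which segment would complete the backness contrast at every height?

height            front     central   back    
high              y         —         u       
high-mid          ø         ɵ         o       
low-mid           œ         ɞ         ɔ       
The high row has no central member, so the gap is the high central rounded vowel /ʉ/.

/ʉ/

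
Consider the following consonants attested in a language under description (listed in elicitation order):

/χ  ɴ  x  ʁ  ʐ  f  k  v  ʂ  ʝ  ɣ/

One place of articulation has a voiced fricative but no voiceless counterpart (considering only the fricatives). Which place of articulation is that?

palatal

labiodental: voiceless /f/, voiced /v/.
retroflex: voiceless /ʂ/, voiced /ʐ/.
palatal: voiceless —, voiced /ʝ/.
velar: voiceless /x/, voiced /ɣ/.
uvular: voiceless /χ/, voiced /ʁ/.
Every place of articulation has a voiceless member except palatal, where /ç/ would be expected.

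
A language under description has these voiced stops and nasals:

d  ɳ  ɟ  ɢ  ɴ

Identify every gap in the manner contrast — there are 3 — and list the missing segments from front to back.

/n/, /ɖ/, /ɲ/

place of articulation  oral stop  nasal   
alveolar          d         —       
retroflex         —         ɳ       
palatal           ɟ         —       
uvular            ɢ         ɴ       
Gaps, from front to back: alveolar lacks nasal (/n/); retroflex lacks oral stop (/ɖ/); palatal lacks nasal (/ɲ/).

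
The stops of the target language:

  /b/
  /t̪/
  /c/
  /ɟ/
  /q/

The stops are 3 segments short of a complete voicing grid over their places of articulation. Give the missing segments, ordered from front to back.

/p/, /d̪/, /ɢ/

bilabial: voiceless —, voiced /b/.
dental: voiceless /t̪/, voiced —.
palatal: voiceless /c/, voiced /ɟ/.
uvular: voiceless /q/, voiced —.
Gaps, from front to back: bilabial lacks voiceless (/p/); dental lacks voiced (/d̪/); uvular lacks voiced (/ɢ/).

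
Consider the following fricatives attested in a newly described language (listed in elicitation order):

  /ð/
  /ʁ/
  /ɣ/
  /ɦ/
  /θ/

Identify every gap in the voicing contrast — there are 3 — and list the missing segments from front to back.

/x/, /χ/, /h/

place of articulation  voiceless  voiced  
dental            θ         ð       
velar             —         ɣ       
uvular            —         ʁ       
glottal           —         ɦ       
Gaps, from front to back: velar lacks voiceless (/x/); uvular lacks voiceless (/χ/); glottal lacks voiceless (/h/).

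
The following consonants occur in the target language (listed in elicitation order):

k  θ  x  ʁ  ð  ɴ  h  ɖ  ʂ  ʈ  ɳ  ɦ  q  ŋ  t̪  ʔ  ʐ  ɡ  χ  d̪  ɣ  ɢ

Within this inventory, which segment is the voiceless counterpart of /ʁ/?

/ʁ/ is a voiced uvular fricative.
The voiceless counterpart is a voiceless uvular fricative — in this inventory, /χ/.

/χ/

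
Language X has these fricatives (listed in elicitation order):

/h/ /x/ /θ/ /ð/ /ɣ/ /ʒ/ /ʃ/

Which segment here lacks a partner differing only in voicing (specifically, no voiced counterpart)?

Dental: /θ/ ~ /ð/
Postalveolar: /ʃ/ ~ /ʒ/
Velar: /x/ ~ /ɣ/
Glottal: only /h/ (voiceless); no voiced partner.
So /h/ is the unpaired segment.

/h/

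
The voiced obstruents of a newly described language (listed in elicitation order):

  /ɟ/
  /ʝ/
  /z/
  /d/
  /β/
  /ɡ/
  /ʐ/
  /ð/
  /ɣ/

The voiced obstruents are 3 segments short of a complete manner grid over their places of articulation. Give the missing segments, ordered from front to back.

bilabial: stop —, fricative /β/.
dental: stop —, fricative /ð/.
alveolar: stop /d/, fricative /z/.
retroflex: stop —, fricative /ʐ/.
palatal: stop /ɟ/, fricative /ʝ/.
velar: stop /ɡ/, fricative /ɣ/.
Gaps, from front to back: bilabial lacks stop (/b/); dental lacks stop (/d̪/); retroflex lacks stop (/ɖ/).

/b/, /d̪/, /ɖ/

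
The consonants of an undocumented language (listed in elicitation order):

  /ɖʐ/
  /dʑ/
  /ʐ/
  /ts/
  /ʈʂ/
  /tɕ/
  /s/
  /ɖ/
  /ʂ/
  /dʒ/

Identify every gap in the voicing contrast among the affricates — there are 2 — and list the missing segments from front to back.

/dz/, /tʃ/

alveolar: voiceless /ts/, voiced —.
postalveolar: voiceless —, voiced /dʒ/.
retroflex: voiceless /ʈʂ/, voiced /ɖʐ/.
alveolo-palatal: voiceless /tɕ/, voiced /dʑ/.
Gaps, from front to back: alveolar lacks voiced (/dz/); postalveolar lacks voiceless (/tʃ/).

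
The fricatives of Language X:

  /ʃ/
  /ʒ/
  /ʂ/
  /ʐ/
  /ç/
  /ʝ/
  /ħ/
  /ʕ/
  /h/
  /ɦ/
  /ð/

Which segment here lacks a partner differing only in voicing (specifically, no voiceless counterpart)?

/ð/

Postalveolar: /ʃ/ ~ /ʒ/
Retroflex: /ʂ/ ~ /ʐ/
Palatal: /ç/ ~ /ʝ/
Pharyngeal: /ħ/ ~ /ʕ/
Glottal: /h/ ~ /ɦ/
Dental: only /ð/ (voiced); no voiceless partner.
So /ð/ is the unpaired segment.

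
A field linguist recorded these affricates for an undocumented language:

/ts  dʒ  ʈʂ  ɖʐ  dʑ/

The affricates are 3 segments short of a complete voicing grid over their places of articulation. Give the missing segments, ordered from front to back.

place of articulation  voiceless  voiced  
alveolar          ts        —       
postalveolar      —         dʒ      
retroflex         ʈʂ        ɖʐ      
alveolo-palatal   —         dʑ      
Gaps, from front to back: alveolar lacks voiced (/dz/); postalveolar lacks voiceless (/tʃ/); alveolo-palatal lacks voiceless (/tɕ/).

/dz/, /tʃ/, /tɕ/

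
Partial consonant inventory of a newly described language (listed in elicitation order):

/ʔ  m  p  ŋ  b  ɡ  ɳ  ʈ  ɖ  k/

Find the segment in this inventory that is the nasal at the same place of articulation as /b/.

/b/ is a voiced bilabial stop.
The nasal at the same place is a bilabial nasal — in this inventory, /m/.

/m/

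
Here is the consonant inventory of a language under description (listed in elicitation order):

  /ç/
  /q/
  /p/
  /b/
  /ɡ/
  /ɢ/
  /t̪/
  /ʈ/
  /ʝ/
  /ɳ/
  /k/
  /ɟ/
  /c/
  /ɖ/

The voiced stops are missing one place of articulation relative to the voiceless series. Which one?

bilabial: voiceless /p/, voiced /b/.
dental: voiceless /t̪/, voiced —.
retroflex: voiceless /ʈ/, voiced /ɖ/.
palatal: voiceless /c/, voiced /ɟ/.
velar: voiceless /k/, voiced /ɡ/.
uvular: voiceless /q/, voiced /ɢ/.
Every place of articulation has a voiced member except dental, where /d̪/ would be expected.

dental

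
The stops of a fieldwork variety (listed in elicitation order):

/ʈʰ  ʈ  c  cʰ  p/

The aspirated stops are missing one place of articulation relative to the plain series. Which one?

place of articulation  plain     aspirated
bilabial          p         —       
retroflex         ʈ         ʈʰ      
palatal           c         cʰ      
Every place of articulation has an aspirated member except bilabial, where /pʰ/ would be expected.

bilabial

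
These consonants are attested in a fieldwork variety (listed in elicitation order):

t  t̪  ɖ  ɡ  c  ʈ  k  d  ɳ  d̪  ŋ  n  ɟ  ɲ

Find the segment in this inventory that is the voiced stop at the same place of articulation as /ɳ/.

/ɳ/ is a retroflex nasal.
The voiced stop at the same place is a voiced retroflex stop — in this inventory, /ɖ/.

/ɖ/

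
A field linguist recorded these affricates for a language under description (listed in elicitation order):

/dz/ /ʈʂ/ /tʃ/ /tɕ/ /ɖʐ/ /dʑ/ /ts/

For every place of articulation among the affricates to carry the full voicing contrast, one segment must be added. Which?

/dʒ/

alveolar: voiceless /ts/, voiced /dz/.
postalveolar: voiceless /tʃ/, voiced —.
retroflex: voiceless /ʈʂ/, voiced /ɖʐ/.
alveolo-palatal: voiceless /tɕ/, voiced /dʑ/.
The postalveolar row has no voiced member, so the gap is the voiced postalveolar affricate /dʒ/.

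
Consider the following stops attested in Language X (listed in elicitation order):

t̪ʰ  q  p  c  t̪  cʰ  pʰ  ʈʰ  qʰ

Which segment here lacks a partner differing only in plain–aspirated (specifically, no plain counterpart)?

Bilabial: /p/ ~ /pʰ/
Dental: /t̪/ ~ /t̪ʰ/
Palatal: /c/ ~ /cʰ/
Uvular: /q/ ~ /qʰ/
Retroflex: only /ʈʰ/ (aspirated); no plain partner.
So /ʈʰ/ is the unpaired segment.

/ʈʰ/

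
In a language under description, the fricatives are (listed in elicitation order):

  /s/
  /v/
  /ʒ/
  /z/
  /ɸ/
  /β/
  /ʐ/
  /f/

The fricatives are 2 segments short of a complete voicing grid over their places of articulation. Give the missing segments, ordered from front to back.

/ʃ/, /ʂ/

Voiceless: /ɸ/ (bilabial), /f/ (labiodental), /s/ (alveolar).
Voiced: /β/ (bilabial), /v/ (labiodental), /z/ (alveolar), /ʒ/ (postalveolar), /ʐ/ (retroflex).
Gaps, from front to back: postalveolar lacks voiceless (/ʃ/); retroflex lacks voiceless (/ʂ/).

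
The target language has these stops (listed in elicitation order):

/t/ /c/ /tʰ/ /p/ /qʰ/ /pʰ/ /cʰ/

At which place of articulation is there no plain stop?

bilabial: plain /p/, aspirated /pʰ/.
alveolar: plain /t/, aspirated /tʰ/.
palatal: plain /c/, aspirated /cʰ/.
uvular: plain —, aspirated /qʰ/.
Every place of articulation has a plain member except uvular, where /q/ would be expected.

uvular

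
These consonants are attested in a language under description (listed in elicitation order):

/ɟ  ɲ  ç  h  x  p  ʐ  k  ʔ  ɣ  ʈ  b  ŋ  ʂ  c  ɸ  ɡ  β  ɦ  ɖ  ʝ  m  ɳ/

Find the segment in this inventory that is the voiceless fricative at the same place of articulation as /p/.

/ɸ/

/p/ is a voiceless bilabial stop.
The voiceless fricative at the same place is a voiceless bilabial fricative — in this inventory, /ɸ/.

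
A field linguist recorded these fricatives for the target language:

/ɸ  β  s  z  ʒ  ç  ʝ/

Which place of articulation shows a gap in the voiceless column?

postalveolar

Voiceless: /ɸ/ (bilabial), /s/ (alveolar), /ç/ (palatal).
Voiced: /β/ (bilabial), /z/ (alveolar), /ʒ/ (postalveolar), /ʝ/ (palatal).
Every place of articulation has a voiceless member except postalveolar, where /ʃ/ would be expected.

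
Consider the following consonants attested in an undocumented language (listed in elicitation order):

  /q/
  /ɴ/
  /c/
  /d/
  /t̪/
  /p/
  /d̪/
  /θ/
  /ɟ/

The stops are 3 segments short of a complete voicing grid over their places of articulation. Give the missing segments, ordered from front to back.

/b/, /t/, /ɢ/

Voiceless: /p/ (bilabial), /t̪/ (dental), /c/ (palatal), /q/ (uvular).
Voiced: /d̪/ (dental), /d/ (alveolar), /ɟ/ (palatal).
Gaps, from front to back: bilabial lacks voiced (/b/); alveolar lacks voiceless (/t/); uvular lacks voiced (/ɢ/).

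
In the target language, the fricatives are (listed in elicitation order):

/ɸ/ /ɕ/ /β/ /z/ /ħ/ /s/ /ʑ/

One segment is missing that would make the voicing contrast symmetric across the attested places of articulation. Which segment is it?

/ʕ/

place of articulation  voiceless  voiced  
bilabial          ɸ         β       
alveolar          s         z       
alveolo-palatal   ɕ         ʑ       
pharyngeal        ħ         —       
The pharyngeal row has no voiced member, so the gap is the voiced pharyngeal fricative /ʕ/.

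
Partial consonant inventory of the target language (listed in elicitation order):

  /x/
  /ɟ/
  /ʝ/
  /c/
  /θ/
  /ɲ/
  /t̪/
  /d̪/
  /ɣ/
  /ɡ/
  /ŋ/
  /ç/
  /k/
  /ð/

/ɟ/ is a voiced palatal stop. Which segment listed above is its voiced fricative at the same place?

The voiced fricative at the same place is a voiced palatal fricative — in this inventory, /ʝ/.

/ʝ/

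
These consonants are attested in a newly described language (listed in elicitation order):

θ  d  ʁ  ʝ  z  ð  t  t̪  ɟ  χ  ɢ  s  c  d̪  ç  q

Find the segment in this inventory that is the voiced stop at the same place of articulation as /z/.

/z/ is a voiced alveolar fricative.
The voiced stop at the same place is a voiced alveolar stop — in this inventory, /d/.

/d/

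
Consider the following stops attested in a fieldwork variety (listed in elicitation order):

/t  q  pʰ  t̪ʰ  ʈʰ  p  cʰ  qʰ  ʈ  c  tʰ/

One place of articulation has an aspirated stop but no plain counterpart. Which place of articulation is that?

dental

Plain: /p/ (bilabial), /t/ (alveolar), /ʈ/ (retroflex), /c/ (palatal), /q/ (uvular).
Aspirated: /pʰ/ (bilabial), /t̪ʰ/ (dental), /tʰ/ (alveolar), /ʈʰ/ (retroflex), /cʰ/ (palatal), /qʰ/ (uvular).
Every place of articulation has a plain member except dental, where /t̪/ would be expected.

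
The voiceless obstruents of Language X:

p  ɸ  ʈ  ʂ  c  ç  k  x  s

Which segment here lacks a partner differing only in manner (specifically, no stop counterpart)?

Bilabial: /p/ ~ /ɸ/
Retroflex: /ʈ/ ~ /ʂ/
Palatal: /c/ ~ /ç/
Velar: /k/ ~ /x/
Alveolar: only /s/ (fricative); no stop partner.
So /s/ is the unpaired segment.

/s/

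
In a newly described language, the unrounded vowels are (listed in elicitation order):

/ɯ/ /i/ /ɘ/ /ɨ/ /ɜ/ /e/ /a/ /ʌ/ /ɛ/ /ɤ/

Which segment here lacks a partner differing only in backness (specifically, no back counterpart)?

High: /i/ ~ /ɨ/ ~ /ɯ/
High-mid: /e/ ~ /ɘ/ ~ /ɤ/
Low-mid: /ɛ/ ~ /ɜ/ ~ /ʌ/
Low: only /a/ (front); no back partner.
So /a/ is the unpaired segment.

/a/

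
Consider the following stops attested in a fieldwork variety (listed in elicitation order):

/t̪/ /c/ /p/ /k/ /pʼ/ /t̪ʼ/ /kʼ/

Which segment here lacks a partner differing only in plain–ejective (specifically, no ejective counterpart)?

Bilabial: /p/ ~ /pʼ/
Dental: /t̪/ ~ /t̪ʼ/
Velar: /k/ ~ /kʼ/
Palatal: only /c/ (plain); no ejective partner.
So /c/ is the unpaired segment.

/c/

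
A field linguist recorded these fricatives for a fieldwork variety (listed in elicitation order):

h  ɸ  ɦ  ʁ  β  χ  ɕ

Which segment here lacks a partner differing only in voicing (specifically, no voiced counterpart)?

Bilabial: /ɸ/ ~ /β/
Uvular: /χ/ ~ /ʁ/
Glottal: /h/ ~ /ɦ/
Alveolo-palatal: only /ɕ/ (voiceless); no voiced partner.
So /ɕ/ is the unpaired segment.

/ɕ/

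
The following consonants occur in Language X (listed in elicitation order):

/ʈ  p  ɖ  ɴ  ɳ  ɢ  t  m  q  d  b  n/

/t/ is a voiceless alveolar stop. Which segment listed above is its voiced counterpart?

/d/

The voiced counterpart is a voiced alveolar stop — in this inventory, /d/.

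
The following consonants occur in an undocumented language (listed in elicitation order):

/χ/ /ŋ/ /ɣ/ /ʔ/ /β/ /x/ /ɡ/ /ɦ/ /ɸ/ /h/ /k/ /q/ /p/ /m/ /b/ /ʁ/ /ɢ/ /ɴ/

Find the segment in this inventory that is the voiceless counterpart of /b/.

/p/

/b/ is a voiced bilabial stop.
The voiceless counterpart is a voiceless bilabial stop — in this inventory, /p/.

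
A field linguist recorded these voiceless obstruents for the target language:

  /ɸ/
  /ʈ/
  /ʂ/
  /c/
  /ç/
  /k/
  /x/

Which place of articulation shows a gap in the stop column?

Stop: /ʈ/ (retroflex), /c/ (palatal), /k/ (velar).
Fricative: /ɸ/ (bilabial), /ʂ/ (retroflex), /ç/ (palatal), /x/ (velar).
Every place of articulation has a stop member except bilabial, where /p/ would be expected.

bilabial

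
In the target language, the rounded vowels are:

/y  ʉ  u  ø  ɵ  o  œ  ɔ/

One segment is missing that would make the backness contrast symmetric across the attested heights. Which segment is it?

high: front /y/, central /ʉ/, back /u/.
high-mid: front /ø/, central /ɵ/, back /o/.
low-mid: front /œ/, central —, back /ɔ/.
The low-mid row has no central member, so the gap is the low-mid central rounded vowel /ɞ/.

/ɞ/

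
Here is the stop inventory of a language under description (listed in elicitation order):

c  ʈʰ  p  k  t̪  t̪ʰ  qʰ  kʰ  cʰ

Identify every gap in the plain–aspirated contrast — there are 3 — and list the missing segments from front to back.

/pʰ/, /ʈ/, /q/

bilabial: plain /p/, aspirated —.
dental: plain /t̪/, aspirated /t̪ʰ/.
retroflex: plain —, aspirated /ʈʰ/.
palatal: plain /c/, aspirated /cʰ/.
velar: plain /k/, aspirated /kʰ/.
uvular: plain —, aspirated /qʰ/.
Gaps, from front to back: bilabial lacks aspirated (/pʰ/); retroflex lacks plain (/ʈ/); uvular lacks plain (/q/).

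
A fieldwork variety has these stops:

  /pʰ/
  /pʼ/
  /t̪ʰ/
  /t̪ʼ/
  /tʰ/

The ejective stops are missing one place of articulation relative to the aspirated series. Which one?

alveolar

place of articulation  aspirated  ejective
bilabial          pʰ        pʼ      
dental            t̪ʰ       t̪ʼ     
alveolar          tʰ        —       
Every place of articulation has an ejective member except alveolar, where /tʼ/ would be expected.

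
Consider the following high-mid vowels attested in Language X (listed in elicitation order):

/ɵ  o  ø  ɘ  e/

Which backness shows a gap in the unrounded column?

front: unrounded /e/, rounded /ø/.
central: unrounded /ɘ/, rounded /ɵ/.
back: unrounded —, rounded /o/.
Every backness has an unrounded member except back, where /ɤ/ would be expected.

back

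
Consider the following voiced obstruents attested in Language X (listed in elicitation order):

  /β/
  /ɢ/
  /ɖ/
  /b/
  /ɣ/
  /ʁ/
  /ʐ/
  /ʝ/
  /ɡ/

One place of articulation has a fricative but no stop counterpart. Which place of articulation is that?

palatal

place of articulation  stop      fricative
bilabial          b         β       
retroflex         ɖ         ʐ       
palatal           —         ʝ       
velar             ɡ         ɣ       
uvular            ɢ         ʁ       
Every place of articulation has a stop member except palatal, where /ɟ/ would be expected.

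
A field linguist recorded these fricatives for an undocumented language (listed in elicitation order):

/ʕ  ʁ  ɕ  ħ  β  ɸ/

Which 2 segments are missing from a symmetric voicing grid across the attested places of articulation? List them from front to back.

Voiceless: /ɸ/ (bilabial), /ɕ/ (alveolo-palatal), /ħ/ (pharyngeal).
Voiced: /β/ (bilabial), /ʁ/ (uvular), /ʕ/ (pharyngeal).
Gaps, from front to back: alveolo-palatal lacks voiced (/ʑ/); uvular lacks voiceless (/χ/).

/ʑ/, /χ/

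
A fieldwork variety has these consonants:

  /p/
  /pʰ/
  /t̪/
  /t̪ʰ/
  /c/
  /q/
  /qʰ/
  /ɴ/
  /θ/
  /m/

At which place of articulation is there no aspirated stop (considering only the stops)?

palatal

bilabial: plain /p/, aspirated /pʰ/.
dental: plain /t̪/, aspirated /t̪ʰ/.
palatal: plain /c/, aspirated —.
uvular: plain /q/, aspirated /qʰ/.
Every place of articulation has an aspirated member except palatal, where /cʰ/ would be expected.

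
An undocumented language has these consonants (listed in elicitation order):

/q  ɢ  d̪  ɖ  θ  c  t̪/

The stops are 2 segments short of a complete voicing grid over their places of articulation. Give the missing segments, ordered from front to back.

/ʈ/, /ɟ/

place of articulation  voiceless  voiced  
dental            t̪        d̪      
retroflex         —         ɖ       
palatal           c         —       
uvular            q         ɢ       
Gaps, from front to back: retroflex lacks voiceless (/ʈ/); palatal lacks voiced (/ɟ/).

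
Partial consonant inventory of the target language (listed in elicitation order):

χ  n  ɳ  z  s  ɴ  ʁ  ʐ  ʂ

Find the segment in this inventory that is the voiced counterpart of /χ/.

/χ/ is a voiceless uvular fricative.
The voiced counterpart is a voiced uvular fricative — in this inventory, /ʁ/.

/ʁ/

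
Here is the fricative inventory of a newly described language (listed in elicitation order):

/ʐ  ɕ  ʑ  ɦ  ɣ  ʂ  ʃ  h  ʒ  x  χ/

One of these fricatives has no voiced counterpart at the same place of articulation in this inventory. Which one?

Postalveolar: /ʃ/ ~ /ʒ/
Retroflex: /ʂ/ ~ /ʐ/
Alveolo-palatal: /ɕ/ ~ /ʑ/
Velar: /x/ ~ /ɣ/
Glottal: /h/ ~ /ɦ/
Uvular: only /χ/ (voiceless); no voiced partner.
So /χ/ is the unpaired segment.

/χ/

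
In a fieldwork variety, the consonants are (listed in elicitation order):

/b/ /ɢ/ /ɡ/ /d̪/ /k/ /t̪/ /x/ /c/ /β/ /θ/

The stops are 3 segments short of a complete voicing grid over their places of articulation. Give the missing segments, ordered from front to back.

/p/, /ɟ/, /q/

Voiceless: /t̪/ (dental), /c/ (palatal), /k/ (velar).
Voiced: /b/ (bilabial), /d̪/ (dental), /ɡ/ (velar), /ɢ/ (uvular).
Gaps, from front to back: bilabial lacks voiceless (/p/); palatal lacks voiced (/ɟ/); uvular lacks voiceless (/q/).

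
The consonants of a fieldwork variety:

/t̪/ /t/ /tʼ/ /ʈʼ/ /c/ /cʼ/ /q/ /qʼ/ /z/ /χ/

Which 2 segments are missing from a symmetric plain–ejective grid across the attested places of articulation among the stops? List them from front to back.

dental: plain /t̪/, ejective —.
alveolar: plain /t/, ejective /tʼ/.
retroflex: plain —, ejective /ʈʼ/.
palatal: plain /c/, ejective /cʼ/.
uvular: plain /q/, ejective /qʼ/.
Gaps, from front to back: dental lacks ejective (/t̪ʼ/); retroflex lacks plain (/ʈ/).

/t̪ʼ/, /ʈ/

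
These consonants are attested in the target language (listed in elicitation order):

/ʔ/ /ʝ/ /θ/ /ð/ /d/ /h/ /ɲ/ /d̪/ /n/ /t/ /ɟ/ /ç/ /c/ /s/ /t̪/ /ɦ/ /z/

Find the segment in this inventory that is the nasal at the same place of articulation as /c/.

/ɲ/

/c/ is a voiceless palatal stop.
The nasal at the same place is a palatal nasal — in this inventory, /ɲ/.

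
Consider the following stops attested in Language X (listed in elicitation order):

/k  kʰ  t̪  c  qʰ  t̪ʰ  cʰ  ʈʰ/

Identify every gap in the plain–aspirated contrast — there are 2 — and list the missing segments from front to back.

dental: plain /t̪/, aspirated /t̪ʰ/.
retroflex: plain —, aspirated /ʈʰ/.
palatal: plain /c/, aspirated /cʰ/.
velar: plain /k/, aspirated /kʰ/.
uvular: plain —, aspirated /qʰ/.
Gaps, from front to back: retroflex lacks plain (/ʈ/); uvular lacks plain (/q/).

/ʈ/, /q/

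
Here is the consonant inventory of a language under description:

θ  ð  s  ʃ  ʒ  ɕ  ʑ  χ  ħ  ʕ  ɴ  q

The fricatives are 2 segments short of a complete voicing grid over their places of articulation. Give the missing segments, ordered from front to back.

/z/, /ʁ/

place of articulation  voiceless  voiced  
dental            θ         ð       
alveolar          s         —       
postalveolar      ʃ         ʒ       
alveolo-palatal   ɕ         ʑ       
uvular            χ         —       
pharyngeal        ħ         ʕ       
Gaps, from front to back: alveolar lacks voiced (/z/); uvular lacks voiced (/ʁ/).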